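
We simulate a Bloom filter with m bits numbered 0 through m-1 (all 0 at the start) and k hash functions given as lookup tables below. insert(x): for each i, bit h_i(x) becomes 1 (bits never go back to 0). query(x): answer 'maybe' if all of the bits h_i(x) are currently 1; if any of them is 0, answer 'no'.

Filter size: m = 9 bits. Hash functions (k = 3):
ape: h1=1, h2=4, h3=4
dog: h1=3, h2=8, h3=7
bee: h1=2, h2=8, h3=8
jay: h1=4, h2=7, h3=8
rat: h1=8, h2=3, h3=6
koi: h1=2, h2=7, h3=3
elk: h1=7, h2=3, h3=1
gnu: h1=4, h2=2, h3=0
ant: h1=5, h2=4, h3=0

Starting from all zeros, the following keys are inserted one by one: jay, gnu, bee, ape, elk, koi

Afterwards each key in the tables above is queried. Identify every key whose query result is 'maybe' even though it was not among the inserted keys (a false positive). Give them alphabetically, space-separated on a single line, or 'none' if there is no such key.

Answer: dog

Derivation:
Start: bits=000000000
After insert 'jay': sets bits 4 7 8 -> bits=000010011
After insert 'gnu': sets bits 0 2 4 -> bits=101010011
After insert 'bee': sets bits 2 8 -> bits=101010011
After insert 'ape': sets bits 1 4 -> bits=111010011
After insert 'elk': sets bits 1 3 7 -> bits=111110011
After insert 'koi': sets bits 2 3 7 -> bits=111110011
Not inserted: ant dog rat — query each against bits=111110011:
query ant: checks bit0=1, bit4=1, bit5=0 (has a 0) -> no => not a false positive
query dog: checks bit3=1, bit7=1, bit8=1 (all 1) -> maybe => FALSE POSITIVE
query rat: checks bit3=1, bit6=0, bit8=1 (has a 0) -> no => not a false positive
False positives (alphabetical): dog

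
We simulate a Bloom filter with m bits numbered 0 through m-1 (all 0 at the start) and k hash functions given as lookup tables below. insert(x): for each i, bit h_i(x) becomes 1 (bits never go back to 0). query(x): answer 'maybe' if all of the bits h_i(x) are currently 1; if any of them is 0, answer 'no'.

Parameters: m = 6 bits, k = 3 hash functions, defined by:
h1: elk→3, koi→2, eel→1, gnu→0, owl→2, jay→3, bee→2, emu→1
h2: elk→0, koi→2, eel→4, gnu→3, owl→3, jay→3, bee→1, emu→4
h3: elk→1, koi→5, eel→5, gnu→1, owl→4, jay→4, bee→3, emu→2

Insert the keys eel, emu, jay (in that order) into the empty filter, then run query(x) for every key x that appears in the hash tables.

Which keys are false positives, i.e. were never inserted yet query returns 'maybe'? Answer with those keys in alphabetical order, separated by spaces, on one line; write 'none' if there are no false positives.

Answer: bee koi owl

Derivation:
Start: bits=000000
After insert 'eel': sets bits 1 4 5 -> bits=010011
After insert 'emu': sets bits 1 2 4 -> bits=011011
After insert 'jay': sets bits 3 4 -> bits=011111
Not inserted: bee elk gnu koi owl — query each against bits=011111:
query bee: checks bit1=1, bit2=1, bit3=1 (all 1) -> maybe => FALSE POSITIVE
query elk: checks bit0=0, bit1=1, bit3=1 (has a 0) -> no => not a false positive
query gnu: checks bit0=0, bit1=1, bit3=1 (has a 0) -> no => not a false positive
query koi: checks bit2=1, bit5=1 (all 1) -> maybe => FALSE POSITIVE
query owl: checks bit2=1, bit3=1, bit4=1 (all 1) -> maybe => FALSE POSITIVE
False positives (alphabetical): bee koi owl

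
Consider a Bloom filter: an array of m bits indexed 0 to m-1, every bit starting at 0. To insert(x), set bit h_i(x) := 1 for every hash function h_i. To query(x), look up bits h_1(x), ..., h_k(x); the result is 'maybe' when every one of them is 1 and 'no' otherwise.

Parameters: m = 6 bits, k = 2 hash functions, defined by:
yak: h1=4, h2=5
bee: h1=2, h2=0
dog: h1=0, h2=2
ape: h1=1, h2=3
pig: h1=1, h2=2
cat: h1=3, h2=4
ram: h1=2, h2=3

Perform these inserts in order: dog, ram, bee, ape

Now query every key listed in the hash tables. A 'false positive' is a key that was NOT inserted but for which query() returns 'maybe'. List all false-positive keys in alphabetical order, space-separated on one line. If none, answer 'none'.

Answer: pig

Derivation:
Start: bits=000000
After insert 'dog': sets bits 0 2 -> bits=101000
After insert 'ram': sets bits 2 3 -> bits=101100
After insert 'bee': sets bits 0 2 -> bits=101100
After insert 'ape': sets bits 1 3 -> bits=111100
Not inserted: cat pig yak — query each against bits=111100:
query cat: checks bit3=1, bit4=0 (has a 0) -> no => not a false positive
query pig: checks bit1=1, bit2=1 (all 1) -> maybe => FALSE POSITIVE
query yak: checks bit4=0, bit5=0 (has a 0) -> no => not a false positive
False positives (alphabetical): pig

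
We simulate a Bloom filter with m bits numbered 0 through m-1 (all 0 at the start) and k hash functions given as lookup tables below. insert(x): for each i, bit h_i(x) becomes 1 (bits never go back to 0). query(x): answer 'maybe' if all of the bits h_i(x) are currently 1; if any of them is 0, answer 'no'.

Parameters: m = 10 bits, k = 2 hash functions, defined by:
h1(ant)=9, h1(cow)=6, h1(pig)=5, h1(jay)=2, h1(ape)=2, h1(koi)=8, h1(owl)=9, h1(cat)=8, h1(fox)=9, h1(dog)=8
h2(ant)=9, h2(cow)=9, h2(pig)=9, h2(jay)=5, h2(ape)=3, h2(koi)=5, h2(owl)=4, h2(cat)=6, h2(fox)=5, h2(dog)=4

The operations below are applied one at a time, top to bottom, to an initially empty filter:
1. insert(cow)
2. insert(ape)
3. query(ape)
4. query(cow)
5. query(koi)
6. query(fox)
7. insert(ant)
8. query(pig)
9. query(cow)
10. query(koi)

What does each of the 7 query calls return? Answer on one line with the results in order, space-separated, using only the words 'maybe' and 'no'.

Answer: maybe maybe no no no maybe no

Derivation:
Start: bits=0000000000
Op 1: insert cow -> sets bits 6 9 -> bits=0000001001
Op 2: insert ape -> sets bits 2 3 -> bits=0011001001
Op 3: query ape -> checks bit2=1, bit3=1 (all 1) -> maybe
Op 4: query cow -> checks bit6=1, bit9=1 (all 1) -> maybe
Op 5: query koi -> checks bit5=0, bit8=0 (has a 0) -> no
Op 6: query fox -> checks bit5=0, bit9=1 (has a 0) -> no
Op 7: insert ant -> sets bits 9 -> bits=0011001001
Op 8: query pig -> checks bit5=0, bit9=1 (has a 0) -> no
Op 9: query cow -> checks bit6=1, bit9=1 (all 1) -> maybe
Op 10: query koi -> checks bit5=0, bit8=0 (has a 0) -> no
Query results in order: maybe maybe no no no maybe no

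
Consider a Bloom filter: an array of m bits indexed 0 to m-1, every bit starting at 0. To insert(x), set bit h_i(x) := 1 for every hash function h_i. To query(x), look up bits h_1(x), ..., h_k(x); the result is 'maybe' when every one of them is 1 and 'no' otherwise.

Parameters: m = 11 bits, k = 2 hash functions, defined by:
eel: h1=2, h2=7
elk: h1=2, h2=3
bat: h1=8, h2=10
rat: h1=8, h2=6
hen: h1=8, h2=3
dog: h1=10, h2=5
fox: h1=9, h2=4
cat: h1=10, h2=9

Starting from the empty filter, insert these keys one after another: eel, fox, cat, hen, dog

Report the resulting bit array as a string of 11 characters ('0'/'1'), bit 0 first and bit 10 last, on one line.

Answer: 00111101111

Derivation:
Start: bits=00000000000
After insert 'eel': sets bits 2 7 -> bits=00100001000
After insert 'fox': sets bits 4 9 -> bits=00101001010
After insert 'cat': sets bits 9 10 -> bits=00101001011
After insert 'hen': sets bits 3 8 -> bits=00111001111
After insert 'dog': sets bits 5 10 -> bits=00111101111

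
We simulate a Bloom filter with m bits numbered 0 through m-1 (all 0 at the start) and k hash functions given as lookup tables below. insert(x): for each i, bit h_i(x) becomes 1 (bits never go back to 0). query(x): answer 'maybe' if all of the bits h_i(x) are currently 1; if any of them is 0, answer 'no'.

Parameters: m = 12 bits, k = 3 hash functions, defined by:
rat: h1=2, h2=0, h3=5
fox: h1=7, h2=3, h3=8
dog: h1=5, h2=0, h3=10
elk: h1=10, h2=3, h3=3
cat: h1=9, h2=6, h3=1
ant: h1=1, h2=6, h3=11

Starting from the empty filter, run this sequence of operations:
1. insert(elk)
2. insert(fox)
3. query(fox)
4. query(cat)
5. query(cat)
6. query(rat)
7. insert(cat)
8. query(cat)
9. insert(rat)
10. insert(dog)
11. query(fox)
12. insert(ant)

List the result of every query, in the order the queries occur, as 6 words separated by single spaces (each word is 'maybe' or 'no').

Answer: maybe no no no maybe maybe

Derivation:
Start: bits=000000000000
Op 1: insert elk -> sets bits 3 10 -> bits=000100000010
Op 2: insert fox -> sets bits 3 7 8 -> bits=000100011010
Op 3: query fox -> checks bit3=1, bit7=1, bit8=1 (all 1) -> maybe
Op 4: query cat -> checks bit1=0, bit6=0, bit9=0 (has a 0) -> no
Op 5: query cat -> checks bit1=0, bit6=0, bit9=0 (has a 0) -> no
Op 6: query rat -> checks bit0=0, bit2=0, bit5=0 (has a 0) -> no
Op 7: insert cat -> sets bits 1 6 9 -> bits=010100111110
Op 8: query cat -> checks bit1=1, bit6=1, bit9=1 (all 1) -> maybe
Op 9: insert rat -> sets bits 0 2 5 -> bits=111101111110
Op 10: insert dog -> sets bits 0 5 10 -> bits=111101111110
Op 11: query fox -> checks bit3=1, bit7=1, bit8=1 (all 1) -> maybe
Op 12: insert ant -> sets bits 1 6 11 -> bits=111101111111
Query results in order: maybe no no no maybe maybe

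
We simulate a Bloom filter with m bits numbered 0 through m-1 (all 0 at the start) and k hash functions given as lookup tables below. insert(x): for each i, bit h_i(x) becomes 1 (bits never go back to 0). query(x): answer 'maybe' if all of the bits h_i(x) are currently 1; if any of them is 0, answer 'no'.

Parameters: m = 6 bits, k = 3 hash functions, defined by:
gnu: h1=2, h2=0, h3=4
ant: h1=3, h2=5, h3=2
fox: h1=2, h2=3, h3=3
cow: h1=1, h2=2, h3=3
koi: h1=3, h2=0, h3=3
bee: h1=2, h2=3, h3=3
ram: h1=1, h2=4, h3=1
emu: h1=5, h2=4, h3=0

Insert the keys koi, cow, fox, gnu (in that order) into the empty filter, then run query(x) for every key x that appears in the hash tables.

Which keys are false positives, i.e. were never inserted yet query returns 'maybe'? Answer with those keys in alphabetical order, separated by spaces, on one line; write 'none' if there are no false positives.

Start: bits=000000
After insert 'koi': sets bits 0 3 -> bits=100100
After insert 'cow': sets bits 1 2 3 -> bits=111100
After insert 'fox': sets bits 2 3 -> bits=111100
After insert 'gnu': sets bits 0 2 4 -> bits=111110
Not inserted: ant bee emu ram — query each against bits=111110:
query ant: checks bit2=1, bit3=1, bit5=0 (has a 0) -> no => not a false positive
query bee: checks bit2=1, bit3=1 (all 1) -> maybe => FALSE POSITIVE
query emu: checks bit0=1, bit4=1, bit5=0 (has a 0) -> no => not a false positive
query ram: checks bit1=1, bit4=1 (all 1) -> maybe => FALSE POSITIVE
False positives (alphabetical): bee ram

Answer: bee ram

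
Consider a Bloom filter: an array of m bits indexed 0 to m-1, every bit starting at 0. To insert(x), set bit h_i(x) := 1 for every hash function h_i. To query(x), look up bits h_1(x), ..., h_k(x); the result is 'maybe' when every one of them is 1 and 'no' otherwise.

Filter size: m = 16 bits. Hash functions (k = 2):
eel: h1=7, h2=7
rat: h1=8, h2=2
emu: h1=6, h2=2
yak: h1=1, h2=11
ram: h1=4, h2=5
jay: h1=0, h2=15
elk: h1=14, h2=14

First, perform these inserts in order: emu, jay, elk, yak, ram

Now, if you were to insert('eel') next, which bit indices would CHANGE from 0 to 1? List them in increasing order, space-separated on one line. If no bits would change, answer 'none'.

Start: bits=0000000000000000
After insert 'emu': sets bits 2 6 -> bits=0010001000000000
After insert 'jay': sets bits 0 15 -> bits=1010001000000001
After insert 'elk': sets bits 14 -> bits=1010001000000011
After insert 'yak': sets bits 1 11 -> bits=1110001000010011
After insert 'ram': sets bits 4 5 -> bits=1110111000010011
insert 'eel' would touch bits 7; currently bit7=0
Bits that are 0 among those (would change 0->1): 7

Answer: 7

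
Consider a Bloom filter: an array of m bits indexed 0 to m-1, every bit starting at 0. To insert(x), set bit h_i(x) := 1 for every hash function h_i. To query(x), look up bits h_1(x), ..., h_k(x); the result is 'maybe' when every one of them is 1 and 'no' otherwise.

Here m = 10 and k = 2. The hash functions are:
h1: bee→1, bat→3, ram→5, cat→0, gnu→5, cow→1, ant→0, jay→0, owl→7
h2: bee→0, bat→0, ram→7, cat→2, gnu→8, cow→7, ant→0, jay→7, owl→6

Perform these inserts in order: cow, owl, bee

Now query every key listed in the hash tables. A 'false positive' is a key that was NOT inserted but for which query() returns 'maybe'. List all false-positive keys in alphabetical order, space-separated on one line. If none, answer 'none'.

Start: bits=0000000000
After insert 'cow': sets bits 1 7 -> bits=0100000100
After insert 'owl': sets bits 6 7 -> bits=0100001100
After insert 'bee': sets bits 0 1 -> bits=1100001100
Not inserted: ant bat cat gnu jay ram — query each against bits=1100001100:
query ant: checks bit0=1 (all 1) -> maybe => FALSE POSITIVE
query bat: checks bit0=1, bit3=0 (has a 0) -> no => not a false positive
query cat: checks bit0=1, bit2=0 (has a 0) -> no => not a false positive
query gnu: checks bit5=0, bit8=0 (has a 0) -> no => not a false positive
query jay: checks bit0=1, bit7=1 (all 1) -> maybe => FALSE POSITIVE
query ram: checks bit5=0, bit7=1 (has a 0) -> no => not a false positive
False positives (alphabetical): ant jay

Answer: ant jay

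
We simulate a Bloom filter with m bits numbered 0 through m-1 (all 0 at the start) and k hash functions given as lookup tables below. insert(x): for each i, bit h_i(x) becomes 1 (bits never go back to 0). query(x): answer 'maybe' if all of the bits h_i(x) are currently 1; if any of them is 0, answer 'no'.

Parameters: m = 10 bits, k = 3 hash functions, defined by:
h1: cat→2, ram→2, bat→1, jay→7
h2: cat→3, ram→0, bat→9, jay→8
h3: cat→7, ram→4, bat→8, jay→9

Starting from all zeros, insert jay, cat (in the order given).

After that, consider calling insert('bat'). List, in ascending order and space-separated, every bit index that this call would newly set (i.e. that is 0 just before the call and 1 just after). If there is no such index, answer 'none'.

Start: bits=0000000000
After insert 'jay': sets bits 7 8 9 -> bits=0000000111
After insert 'cat': sets bits 2 3 7 -> bits=0011000111
insert 'bat' would touch bits 1 8 9; currently bit1=0, bit8=1, bit9=1
Bits that are 0 among those (would change 0->1): 1

Answer: 1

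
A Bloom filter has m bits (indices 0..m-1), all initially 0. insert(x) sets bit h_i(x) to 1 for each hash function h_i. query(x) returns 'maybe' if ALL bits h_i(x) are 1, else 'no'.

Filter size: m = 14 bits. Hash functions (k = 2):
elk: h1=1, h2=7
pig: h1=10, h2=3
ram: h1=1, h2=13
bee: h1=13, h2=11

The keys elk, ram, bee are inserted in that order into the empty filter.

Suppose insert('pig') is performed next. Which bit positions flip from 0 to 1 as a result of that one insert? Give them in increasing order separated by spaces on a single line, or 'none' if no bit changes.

Answer: 3 10

Derivation:
Start: bits=00000000000000
After insert 'elk': sets bits 1 7 -> bits=01000001000000
After insert 'ram': sets bits 1 13 -> bits=01000001000001
After insert 'bee': sets bits 11 13 -> bits=01000001000101
insert 'pig' would touch bits 3 10; currently bit3=0, bit10=0
Bits that are 0 among those (would change 0->1): 3 10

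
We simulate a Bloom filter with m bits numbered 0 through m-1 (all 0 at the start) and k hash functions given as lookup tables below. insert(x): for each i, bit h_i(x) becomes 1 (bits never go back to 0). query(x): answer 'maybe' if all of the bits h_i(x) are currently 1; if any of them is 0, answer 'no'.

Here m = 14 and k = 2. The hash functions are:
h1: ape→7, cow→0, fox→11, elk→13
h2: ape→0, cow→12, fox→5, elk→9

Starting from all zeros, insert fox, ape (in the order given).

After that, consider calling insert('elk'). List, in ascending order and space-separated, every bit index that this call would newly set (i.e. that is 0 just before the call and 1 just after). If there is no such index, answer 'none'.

Answer: 9 13

Derivation:
Start: bits=00000000000000
After insert 'fox': sets bits 5 11 -> bits=00000100000100
After insert 'ape': sets bits 0 7 -> bits=10000101000100
insert 'elk' would touch bits 9 13; currently bit9=0, bit13=0
Bits that are 0 among those (would change 0->1): 9 13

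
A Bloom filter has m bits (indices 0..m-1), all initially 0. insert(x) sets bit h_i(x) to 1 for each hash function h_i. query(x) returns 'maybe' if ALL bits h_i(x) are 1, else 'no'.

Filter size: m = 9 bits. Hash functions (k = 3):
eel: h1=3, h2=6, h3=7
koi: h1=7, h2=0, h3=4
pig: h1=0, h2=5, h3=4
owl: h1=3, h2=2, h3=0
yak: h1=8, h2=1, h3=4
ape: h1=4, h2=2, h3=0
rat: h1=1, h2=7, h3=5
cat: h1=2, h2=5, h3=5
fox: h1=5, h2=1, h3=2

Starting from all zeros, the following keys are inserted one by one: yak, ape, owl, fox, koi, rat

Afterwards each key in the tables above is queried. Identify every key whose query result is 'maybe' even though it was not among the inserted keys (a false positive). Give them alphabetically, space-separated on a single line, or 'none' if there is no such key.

Answer: cat pig

Derivation:
Start: bits=000000000
After insert 'yak': sets bits 1 4 8 -> bits=010010001
After insert 'ape': sets bits 0 2 4 -> bits=111010001
After insert 'owl': sets bits 0 2 3 -> bits=111110001
After insert 'fox': sets bits 1 2 5 -> bits=111111001
After insert 'koi': sets bits 0 4 7 -> bits=111111011
After insert 'rat': sets bits 1 5 7 -> bits=111111011
Not inserted: cat eel pig — query each against bits=111111011:
query cat: checks bit2=1, bit5=1 (all 1) -> maybe => FALSE POSITIVE
query eel: checks bit3=1, bit6=0, bit7=1 (has a 0) -> no => not a false positive
query pig: checks bit0=1, bit4=1, bit5=1 (all 1) -> maybe => FALSE POSITIVE
False positives (alphabetical): cat pig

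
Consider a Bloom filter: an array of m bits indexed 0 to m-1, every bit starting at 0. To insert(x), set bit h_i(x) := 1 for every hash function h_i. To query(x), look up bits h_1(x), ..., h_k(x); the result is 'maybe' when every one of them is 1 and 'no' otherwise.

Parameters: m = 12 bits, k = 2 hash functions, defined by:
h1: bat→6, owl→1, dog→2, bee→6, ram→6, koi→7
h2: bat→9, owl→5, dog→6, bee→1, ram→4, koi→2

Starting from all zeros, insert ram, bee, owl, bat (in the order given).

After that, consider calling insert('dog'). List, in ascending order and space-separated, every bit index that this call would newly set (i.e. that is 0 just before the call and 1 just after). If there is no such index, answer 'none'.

Answer: 2

Derivation:
Start: bits=000000000000
After insert 'ram': sets bits 4 6 -> bits=000010100000
After insert 'bee': sets bits 1 6 -> bits=010010100000
After insert 'owl': sets bits 1 5 -> bits=010011100000
After insert 'bat': sets bits 6 9 -> bits=010011100100
insert 'dog' would touch bits 2 6; currently bit2=0, bit6=1
Bits that are 0 among those (would change 0->1): 2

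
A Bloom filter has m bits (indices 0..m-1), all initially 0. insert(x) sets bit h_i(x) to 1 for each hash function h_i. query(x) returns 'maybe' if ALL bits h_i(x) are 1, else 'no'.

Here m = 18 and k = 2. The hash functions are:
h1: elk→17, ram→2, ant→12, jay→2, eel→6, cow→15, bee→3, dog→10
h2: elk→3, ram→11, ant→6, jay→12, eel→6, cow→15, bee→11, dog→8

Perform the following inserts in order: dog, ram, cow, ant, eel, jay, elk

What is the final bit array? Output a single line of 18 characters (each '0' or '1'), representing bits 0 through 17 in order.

Answer: 001100101011100101

Derivation:
Start: bits=000000000000000000
After insert 'dog': sets bits 8 10 -> bits=000000001010000000
After insert 'ram': sets bits 2 11 -> bits=001000001011000000
After insert 'cow': sets bits 15 -> bits=001000001011000100
After insert 'ant': sets bits 6 12 -> bits=001000101011100100
After insert 'eel': sets bits 6 -> bits=001000101011100100
After insert 'jay': sets bits 2 12 -> bits=001000101011100100
After insert 'elk': sets bits 3 17 -> bits=001100101011100101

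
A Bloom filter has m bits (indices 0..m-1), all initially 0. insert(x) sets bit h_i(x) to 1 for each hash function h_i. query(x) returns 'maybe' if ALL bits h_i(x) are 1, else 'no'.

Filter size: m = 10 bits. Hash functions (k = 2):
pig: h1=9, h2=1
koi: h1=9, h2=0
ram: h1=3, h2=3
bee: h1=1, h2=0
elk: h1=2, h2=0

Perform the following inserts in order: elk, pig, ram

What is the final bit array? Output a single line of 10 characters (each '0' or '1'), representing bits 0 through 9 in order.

Start: bits=0000000000
After insert 'elk': sets bits 0 2 -> bits=1010000000
After insert 'pig': sets bits 1 9 -> bits=1110000001
After insert 'ram': sets bits 3 -> bits=1111000001

Answer: 1111000001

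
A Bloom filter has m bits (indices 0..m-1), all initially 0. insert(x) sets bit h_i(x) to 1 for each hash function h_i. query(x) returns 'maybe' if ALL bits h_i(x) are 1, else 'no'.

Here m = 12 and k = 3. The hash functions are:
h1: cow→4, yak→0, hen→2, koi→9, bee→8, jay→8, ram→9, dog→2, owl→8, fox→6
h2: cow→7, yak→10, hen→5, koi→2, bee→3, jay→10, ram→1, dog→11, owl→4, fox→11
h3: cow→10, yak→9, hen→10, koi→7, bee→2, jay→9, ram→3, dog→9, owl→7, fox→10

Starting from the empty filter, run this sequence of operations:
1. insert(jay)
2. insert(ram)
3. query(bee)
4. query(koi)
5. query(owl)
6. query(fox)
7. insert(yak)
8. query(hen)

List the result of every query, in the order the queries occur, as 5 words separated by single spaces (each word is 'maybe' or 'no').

Start: bits=000000000000
Op 1: insert jay -> sets bits 8 9 10 -> bits=000000001110
Op 2: insert ram -> sets bits 1 3 9 -> bits=010100001110
Op 3: query bee -> checks bit2=0, bit3=1, bit8=1 (has a 0) -> no
Op 4: query koi -> checks bit2=0, bit7=0, bit9=1 (has a 0) -> no
Op 5: query owl -> checks bit4=0, bit7=0, bit8=1 (has a 0) -> no
Op 6: query fox -> checks bit6=0, bit10=1, bit11=0 (has a 0) -> no
Op 7: insert yak -> sets bits 0 9 10 -> bits=110100001110
Op 8: query hen -> checks bit2=0, bit5=0, bit10=1 (has a 0) -> no
Query results in order: no no no no no

Answer: no no no no no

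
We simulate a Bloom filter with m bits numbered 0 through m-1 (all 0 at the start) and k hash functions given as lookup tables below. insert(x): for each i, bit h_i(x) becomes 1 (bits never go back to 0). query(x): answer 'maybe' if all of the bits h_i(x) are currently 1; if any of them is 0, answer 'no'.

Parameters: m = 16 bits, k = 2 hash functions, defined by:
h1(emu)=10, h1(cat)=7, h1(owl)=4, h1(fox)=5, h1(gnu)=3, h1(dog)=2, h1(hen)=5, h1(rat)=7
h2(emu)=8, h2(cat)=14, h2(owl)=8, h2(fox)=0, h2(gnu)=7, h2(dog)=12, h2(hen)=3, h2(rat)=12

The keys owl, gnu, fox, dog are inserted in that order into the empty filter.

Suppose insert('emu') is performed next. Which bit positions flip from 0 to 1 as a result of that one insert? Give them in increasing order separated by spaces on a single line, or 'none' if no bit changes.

Answer: 10

Derivation:
Start: bits=0000000000000000
After insert 'owl': sets bits 4 8 -> bits=0000100010000000
After insert 'gnu': sets bits 3 7 -> bits=0001100110000000
After insert 'fox': sets bits 0 5 -> bits=1001110110000000
After insert 'dog': sets bits 2 12 -> bits=1011110110001000
insert 'emu' would touch bits 8 10; currently bit8=1, bit10=0
Bits that are 0 among those (would change 0->1): 10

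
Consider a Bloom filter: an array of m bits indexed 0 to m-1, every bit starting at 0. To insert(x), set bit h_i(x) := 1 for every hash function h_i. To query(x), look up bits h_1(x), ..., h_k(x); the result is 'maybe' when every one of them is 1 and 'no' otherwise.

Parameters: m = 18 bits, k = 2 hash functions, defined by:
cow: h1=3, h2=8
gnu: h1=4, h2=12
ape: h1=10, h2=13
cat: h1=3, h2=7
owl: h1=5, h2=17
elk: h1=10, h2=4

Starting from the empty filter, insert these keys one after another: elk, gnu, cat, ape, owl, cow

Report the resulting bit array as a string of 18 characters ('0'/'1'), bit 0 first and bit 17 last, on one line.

Answer: 000111011010110001

Derivation:
Start: bits=000000000000000000
After insert 'elk': sets bits 4 10 -> bits=000010000010000000
After insert 'gnu': sets bits 4 12 -> bits=000010000010100000
After insert 'cat': sets bits 3 7 -> bits=000110010010100000
After insert 'ape': sets bits 10 13 -> bits=000110010010110000
After insert 'owl': sets bits 5 17 -> bits=000111010010110001
After insert 'cow': sets bits 3 8 -> bits=000111011010110001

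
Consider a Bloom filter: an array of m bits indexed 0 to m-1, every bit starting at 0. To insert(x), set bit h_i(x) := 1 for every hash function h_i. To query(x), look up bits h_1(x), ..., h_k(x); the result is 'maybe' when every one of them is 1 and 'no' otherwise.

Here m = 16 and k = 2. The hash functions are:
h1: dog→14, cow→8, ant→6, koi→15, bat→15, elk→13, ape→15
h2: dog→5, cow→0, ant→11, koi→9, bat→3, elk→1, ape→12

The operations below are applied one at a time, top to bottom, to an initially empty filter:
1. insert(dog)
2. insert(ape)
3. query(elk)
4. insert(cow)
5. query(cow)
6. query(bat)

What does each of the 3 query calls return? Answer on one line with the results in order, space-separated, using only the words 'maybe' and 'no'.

Answer: no maybe no

Derivation:
Start: bits=0000000000000000
Op 1: insert dog -> sets bits 5 14 -> bits=0000010000000010
Op 2: insert ape -> sets bits 12 15 -> bits=0000010000001011
Op 3: query elk -> checks bit1=0, bit13=0 (has a 0) -> no
Op 4: insert cow -> sets bits 0 8 -> bits=1000010010001011
Op 5: query cow -> checks bit0=1, bit8=1 (all 1) -> maybe
Op 6: query bat -> checks bit3=0, bit15=1 (has a 0) -> no
Query results in order: no maybe no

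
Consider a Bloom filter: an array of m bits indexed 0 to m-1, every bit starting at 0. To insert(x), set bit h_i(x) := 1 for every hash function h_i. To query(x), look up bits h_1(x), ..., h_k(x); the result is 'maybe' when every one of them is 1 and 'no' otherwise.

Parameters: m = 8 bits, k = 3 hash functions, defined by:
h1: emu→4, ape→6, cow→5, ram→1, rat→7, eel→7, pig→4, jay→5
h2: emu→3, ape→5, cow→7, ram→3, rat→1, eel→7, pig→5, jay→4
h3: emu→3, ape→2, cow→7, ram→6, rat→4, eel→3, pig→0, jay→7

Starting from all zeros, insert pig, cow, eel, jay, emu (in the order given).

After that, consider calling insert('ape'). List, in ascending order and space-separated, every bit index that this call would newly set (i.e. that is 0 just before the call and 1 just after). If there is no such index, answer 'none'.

Start: bits=00000000
After insert 'pig': sets bits 0 4 5 -> bits=10001100
After insert 'cow': sets bits 5 7 -> bits=10001101
After insert 'eel': sets bits 3 7 -> bits=10011101
After insert 'jay': sets bits 4 5 7 -> bits=10011101
After insert 'emu': sets bits 3 4 -> bits=10011101
insert 'ape' would touch bits 2 5 6; currently bit2=0, bit5=1, bit6=0
Bits that are 0 among those (would change 0->1): 2 6

Answer: 2 6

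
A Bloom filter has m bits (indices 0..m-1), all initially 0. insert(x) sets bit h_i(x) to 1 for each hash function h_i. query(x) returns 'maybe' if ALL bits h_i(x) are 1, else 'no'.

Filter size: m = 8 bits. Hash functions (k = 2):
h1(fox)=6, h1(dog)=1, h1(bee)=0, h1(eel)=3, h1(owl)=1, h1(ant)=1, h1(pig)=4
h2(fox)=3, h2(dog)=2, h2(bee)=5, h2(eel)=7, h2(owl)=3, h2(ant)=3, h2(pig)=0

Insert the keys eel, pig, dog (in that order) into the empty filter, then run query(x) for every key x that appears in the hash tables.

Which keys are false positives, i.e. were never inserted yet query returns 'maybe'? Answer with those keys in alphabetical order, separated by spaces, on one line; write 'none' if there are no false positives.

Start: bits=00000000
After insert 'eel': sets bits 3 7 -> bits=00010001
After insert 'pig': sets bits 0 4 -> bits=10011001
After insert 'dog': sets bits 1 2 -> bits=11111001
Not inserted: ant bee fox owl — query each against bits=11111001:
query ant: checks bit1=1, bit3=1 (all 1) -> maybe => FALSE POSITIVE
query bee: checks bit0=1, bit5=0 (has a 0) -> no => not a false positive
query fox: checks bit3=1, bit6=0 (has a 0) -> no => not a false positive
query owl: checks bit1=1, bit3=1 (all 1) -> maybe => FALSE POSITIVE
False positives (alphabetical): ant owl

Answer: ant owl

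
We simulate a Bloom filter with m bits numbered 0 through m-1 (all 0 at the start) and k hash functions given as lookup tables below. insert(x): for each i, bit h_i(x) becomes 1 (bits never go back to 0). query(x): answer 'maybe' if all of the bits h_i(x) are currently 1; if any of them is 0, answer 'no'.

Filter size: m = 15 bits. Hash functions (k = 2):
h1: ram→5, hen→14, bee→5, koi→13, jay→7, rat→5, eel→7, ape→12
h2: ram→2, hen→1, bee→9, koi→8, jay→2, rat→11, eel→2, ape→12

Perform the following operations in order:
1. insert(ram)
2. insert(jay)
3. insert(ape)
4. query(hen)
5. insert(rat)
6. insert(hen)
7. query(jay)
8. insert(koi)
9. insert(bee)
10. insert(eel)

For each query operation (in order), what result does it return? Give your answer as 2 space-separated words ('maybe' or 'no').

Start: bits=000000000000000
Op 1: insert ram -> sets bits 2 5 -> bits=001001000000000
Op 2: insert jay -> sets bits 2 7 -> bits=001001010000000
Op 3: insert ape -> sets bits 12 -> bits=001001010000100
Op 4: query hen -> checks bit1=0, bit14=0 (has a 0) -> no
Op 5: insert rat -> sets bits 5 11 -> bits=001001010001100
Op 6: insert hen -> sets bits 1 14 -> bits=011001010001101
Op 7: query jay -> checks bit2=1, bit7=1 (all 1) -> maybe
Op 8: insert koi -> sets bits 8 13 -> bits=011001011001111
Op 9: insert bee -> sets bits 5 9 -> bits=011001011101111
Op 10: insert eel -> sets bits 2 7 -> bits=011001011101111
Query results in order: no maybe

Answer: no maybe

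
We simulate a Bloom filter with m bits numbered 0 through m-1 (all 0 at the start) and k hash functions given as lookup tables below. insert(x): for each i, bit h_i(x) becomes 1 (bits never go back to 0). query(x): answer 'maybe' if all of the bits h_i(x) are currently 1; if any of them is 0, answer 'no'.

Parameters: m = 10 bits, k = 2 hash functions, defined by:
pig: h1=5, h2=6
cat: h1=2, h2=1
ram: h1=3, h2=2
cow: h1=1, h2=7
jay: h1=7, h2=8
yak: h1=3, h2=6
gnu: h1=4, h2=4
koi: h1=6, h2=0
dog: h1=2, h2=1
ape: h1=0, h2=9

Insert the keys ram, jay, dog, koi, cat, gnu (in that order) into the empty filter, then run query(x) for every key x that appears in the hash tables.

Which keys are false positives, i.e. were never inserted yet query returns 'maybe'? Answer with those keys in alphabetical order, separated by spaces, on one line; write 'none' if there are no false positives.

Start: bits=0000000000
After insert 'ram': sets bits 2 3 -> bits=0011000000
After insert 'jay': sets bits 7 8 -> bits=0011000110
After insert 'dog': sets bits 1 2 -> bits=0111000110
After insert 'koi': sets bits 0 6 -> bits=1111001110
After insert 'cat': sets bits 1 2 -> bits=1111001110
After insert 'gnu': sets bits 4 -> bits=1111101110
Not inserted: ape cow pig yak — query each against bits=1111101110:
query ape: checks bit0=1, bit9=0 (has a 0) -> no => not a false positive
query cow: checks bit1=1, bit7=1 (all 1) -> maybe => FALSE POSITIVE
query pig: checks bit5=0, bit6=1 (has a 0) -> no => not a false positive
query yak: checks bit3=1, bit6=1 (all 1) -> maybe => FALSE POSITIVE
False positives (alphabetical): cow yak

Answer: cow yak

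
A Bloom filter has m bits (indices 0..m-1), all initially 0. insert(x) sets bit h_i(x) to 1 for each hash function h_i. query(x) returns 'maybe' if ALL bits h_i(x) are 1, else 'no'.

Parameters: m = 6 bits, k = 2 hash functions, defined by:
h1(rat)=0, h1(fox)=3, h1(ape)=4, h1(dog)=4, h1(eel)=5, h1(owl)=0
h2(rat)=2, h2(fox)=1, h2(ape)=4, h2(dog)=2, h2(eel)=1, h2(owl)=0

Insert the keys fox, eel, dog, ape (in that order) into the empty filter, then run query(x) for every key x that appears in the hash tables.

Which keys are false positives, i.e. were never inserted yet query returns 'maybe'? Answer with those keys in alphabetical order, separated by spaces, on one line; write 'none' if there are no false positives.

Start: bits=000000
After insert 'fox': sets bits 1 3 -> bits=010100
After insert 'eel': sets bits 1 5 -> bits=010101
After insert 'dog': sets bits 2 4 -> bits=011111
After insert 'ape': sets bits 4 -> bits=011111
Not inserted: owl rat — query each against bits=011111:
query owl: checks bit0=0 (has a 0) -> no => not a false positive
query rat: checks bit0=0, bit2=1 (has a 0) -> no => not a false positive
False positives (alphabetical): none

Answer: none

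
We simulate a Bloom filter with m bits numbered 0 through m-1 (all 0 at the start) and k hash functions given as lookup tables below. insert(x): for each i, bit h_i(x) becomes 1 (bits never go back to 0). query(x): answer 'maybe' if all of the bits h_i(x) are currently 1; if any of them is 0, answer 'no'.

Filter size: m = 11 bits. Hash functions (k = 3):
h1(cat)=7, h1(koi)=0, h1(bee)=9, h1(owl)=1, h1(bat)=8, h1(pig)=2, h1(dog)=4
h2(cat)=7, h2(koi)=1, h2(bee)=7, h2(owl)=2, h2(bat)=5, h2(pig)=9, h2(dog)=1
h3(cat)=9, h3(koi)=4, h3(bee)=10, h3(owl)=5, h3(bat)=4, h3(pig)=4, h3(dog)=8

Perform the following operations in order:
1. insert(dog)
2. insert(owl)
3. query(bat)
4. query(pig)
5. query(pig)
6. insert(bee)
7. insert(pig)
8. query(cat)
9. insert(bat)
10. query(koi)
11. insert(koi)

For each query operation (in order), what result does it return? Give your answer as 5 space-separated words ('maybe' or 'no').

Start: bits=00000000000
Op 1: insert dog -> sets bits 1 4 8 -> bits=01001000100
Op 2: insert owl -> sets bits 1 2 5 -> bits=01101100100
Op 3: query bat -> checks bit4=1, bit5=1, bit8=1 (all 1) -> maybe
Op 4: query pig -> checks bit2=1, bit4=1, bit9=0 (has a 0) -> no
Op 5: query pig -> checks bit2=1, bit4=1, bit9=0 (has a 0) -> no
Op 6: insert bee -> sets bits 7 9 10 -> bits=01101101111
Op 7: insert pig -> sets bits 2 4 9 -> bits=01101101111
Op 8: query cat -> checks bit7=1, bit9=1 (all 1) -> maybe
Op 9: insert bat -> sets bits 4 5 8 -> bits=01101101111
Op 10: query koi -> checks bit0=0, bit1=1, bit4=1 (has a 0) -> no
Op 11: insert koi -> sets bits 0 1 4 -> bits=11101101111
Query results in order: maybe no no maybe no

Answer: maybe no no maybe no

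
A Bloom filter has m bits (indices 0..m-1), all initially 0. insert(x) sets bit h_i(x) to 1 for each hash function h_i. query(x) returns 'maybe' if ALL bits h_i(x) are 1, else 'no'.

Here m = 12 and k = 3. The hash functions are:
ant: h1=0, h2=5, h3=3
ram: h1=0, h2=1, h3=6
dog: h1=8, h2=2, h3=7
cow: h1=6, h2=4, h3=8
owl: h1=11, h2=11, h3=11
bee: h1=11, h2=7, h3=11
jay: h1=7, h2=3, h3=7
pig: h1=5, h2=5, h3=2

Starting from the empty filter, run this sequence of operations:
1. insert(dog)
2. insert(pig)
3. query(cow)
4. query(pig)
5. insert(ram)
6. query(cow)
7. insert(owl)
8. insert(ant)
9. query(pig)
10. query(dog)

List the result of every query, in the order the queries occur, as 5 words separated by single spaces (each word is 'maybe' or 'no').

Answer: no maybe no maybe maybe

Derivation:
Start: bits=000000000000
Op 1: insert dog -> sets bits 2 7 8 -> bits=001000011000
Op 2: insert pig -> sets bits 2 5 -> bits=001001011000
Op 3: query cow -> checks bit4=0, bit6=0, bit8=1 (has a 0) -> no
Op 4: query pig -> checks bit2=1, bit5=1 (all 1) -> maybe
Op 5: insert ram -> sets bits 0 1 6 -> bits=111001111000
Op 6: query cow -> checks bit4=0, bit6=1, bit8=1 (has a 0) -> no
Op 7: insert owl -> sets bits 11 -> bits=111001111001
Op 8: insert ant -> sets bits 0 3 5 -> bits=111101111001
Op 9: query pig -> checks bit2=1, bit5=1 (all 1) -> maybe
Op 10: query dog -> checks bit2=1, bit7=1, bit8=1 (all 1) -> maybe
Query results in order: no maybe no maybe maybe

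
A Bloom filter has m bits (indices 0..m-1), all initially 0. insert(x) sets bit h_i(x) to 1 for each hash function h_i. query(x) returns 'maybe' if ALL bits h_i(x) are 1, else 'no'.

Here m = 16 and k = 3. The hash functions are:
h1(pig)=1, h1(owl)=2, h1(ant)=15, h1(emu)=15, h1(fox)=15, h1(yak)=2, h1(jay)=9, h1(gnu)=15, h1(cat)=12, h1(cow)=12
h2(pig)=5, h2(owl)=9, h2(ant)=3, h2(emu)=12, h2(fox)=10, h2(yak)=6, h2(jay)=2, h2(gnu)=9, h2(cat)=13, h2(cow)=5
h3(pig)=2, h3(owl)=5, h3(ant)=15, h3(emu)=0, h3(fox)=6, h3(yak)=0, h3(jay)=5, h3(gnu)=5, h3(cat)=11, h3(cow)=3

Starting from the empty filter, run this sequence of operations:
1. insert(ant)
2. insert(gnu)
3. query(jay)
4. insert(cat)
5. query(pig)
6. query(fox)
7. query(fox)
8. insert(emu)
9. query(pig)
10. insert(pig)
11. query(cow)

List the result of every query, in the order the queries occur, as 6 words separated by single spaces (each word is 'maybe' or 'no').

Start: bits=0000000000000000
Op 1: insert ant -> sets bits 3 15 -> bits=0001000000000001
Op 2: insert gnu -> sets bits 5 9 15 -> bits=0001010001000001
Op 3: query jay -> checks bit2=0, bit5=1, bit9=1 (has a 0) -> no
Op 4: insert cat -> sets bits 11 12 13 -> bits=0001010001011101
Op 5: query pig -> checks bit1=0, bit2=0, bit5=1 (has a 0) -> no
Op 6: query fox -> checks bit6=0, bit10=0, bit15=1 (has a 0) -> no
Op 7: query fox -> checks bit6=0, bit10=0, bit15=1 (has a 0) -> no
Op 8: insert emu -> sets bits 0 12 15 -> bits=1001010001011101
Op 9: query pig -> checks bit1=0, bit2=0, bit5=1 (has a 0) -> no
Op 10: insert pig -> sets bits 1 2 5 -> bits=1111010001011101
Op 11: query cow -> checks bit3=1, bit5=1, bit12=1 (all 1) -> maybe
Query results in order: no no no no no maybe

Answer: no no no no no maybe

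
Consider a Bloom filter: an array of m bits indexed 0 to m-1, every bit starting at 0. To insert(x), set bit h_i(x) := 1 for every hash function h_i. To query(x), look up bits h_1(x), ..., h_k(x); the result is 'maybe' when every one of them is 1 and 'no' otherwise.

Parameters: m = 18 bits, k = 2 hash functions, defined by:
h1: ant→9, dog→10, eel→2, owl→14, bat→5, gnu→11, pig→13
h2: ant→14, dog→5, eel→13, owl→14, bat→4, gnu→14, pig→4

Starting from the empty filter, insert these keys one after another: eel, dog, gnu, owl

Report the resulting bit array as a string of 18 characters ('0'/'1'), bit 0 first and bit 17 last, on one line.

Answer: 001001000011011000

Derivation:
Start: bits=000000000000000000
After insert 'eel': sets bits 2 13 -> bits=001000000000010000
After insert 'dog': sets bits 5 10 -> bits=001001000010010000
After insert 'gnu': sets bits 11 14 -> bits=001001000011011000
After insert 'owl': sets bits 14 -> bits=001001000011011000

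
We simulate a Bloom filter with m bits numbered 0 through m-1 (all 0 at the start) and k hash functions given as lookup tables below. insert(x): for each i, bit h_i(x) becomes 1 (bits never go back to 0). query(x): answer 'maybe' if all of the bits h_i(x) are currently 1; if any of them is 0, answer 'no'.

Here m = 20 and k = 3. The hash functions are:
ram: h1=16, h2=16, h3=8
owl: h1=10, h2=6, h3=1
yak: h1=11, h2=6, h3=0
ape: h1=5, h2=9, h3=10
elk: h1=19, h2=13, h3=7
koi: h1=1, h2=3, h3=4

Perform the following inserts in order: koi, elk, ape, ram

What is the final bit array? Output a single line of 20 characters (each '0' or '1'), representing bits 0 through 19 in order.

Answer: 01011101111001001001

Derivation:
Start: bits=00000000000000000000
After insert 'koi': sets bits 1 3 4 -> bits=01011000000000000000
After insert 'elk': sets bits 7 13 19 -> bits=01011001000001000001
After insert 'ape': sets bits 5 9 10 -> bits=01011101011001000001
After insert 'ram': sets bits 8 16 -> bits=01011101111001001001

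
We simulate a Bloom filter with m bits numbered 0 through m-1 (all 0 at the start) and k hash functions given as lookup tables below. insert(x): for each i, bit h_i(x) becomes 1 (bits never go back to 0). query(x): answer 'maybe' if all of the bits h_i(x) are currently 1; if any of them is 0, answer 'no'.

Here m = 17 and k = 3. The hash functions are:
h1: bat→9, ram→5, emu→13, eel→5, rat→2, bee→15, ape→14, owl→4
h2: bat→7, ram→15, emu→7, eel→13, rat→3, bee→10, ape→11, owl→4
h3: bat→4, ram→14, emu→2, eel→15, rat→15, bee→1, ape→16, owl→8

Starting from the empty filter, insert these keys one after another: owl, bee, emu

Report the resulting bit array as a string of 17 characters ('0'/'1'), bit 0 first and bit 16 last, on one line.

Answer: 01101001101001010

Derivation:
Start: bits=00000000000000000
After insert 'owl': sets bits 4 8 -> bits=00001000100000000
After insert 'bee': sets bits 1 10 15 -> bits=01001000101000010
After insert 'emu': sets bits 2 7 13 -> bits=01101001101001010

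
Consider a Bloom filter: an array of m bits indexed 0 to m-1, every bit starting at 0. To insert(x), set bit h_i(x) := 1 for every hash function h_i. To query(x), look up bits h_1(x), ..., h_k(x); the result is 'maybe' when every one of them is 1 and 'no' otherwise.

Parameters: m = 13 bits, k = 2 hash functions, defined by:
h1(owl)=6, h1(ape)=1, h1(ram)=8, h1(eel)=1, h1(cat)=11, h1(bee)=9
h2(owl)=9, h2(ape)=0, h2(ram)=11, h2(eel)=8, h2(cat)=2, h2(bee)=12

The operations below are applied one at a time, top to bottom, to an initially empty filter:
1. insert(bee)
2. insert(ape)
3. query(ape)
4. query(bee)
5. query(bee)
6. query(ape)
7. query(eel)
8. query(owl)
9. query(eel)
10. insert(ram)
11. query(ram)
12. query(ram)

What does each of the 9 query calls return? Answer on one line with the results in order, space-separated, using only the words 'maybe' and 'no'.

Start: bits=0000000000000
Op 1: insert bee -> sets bits 9 12 -> bits=0000000001001
Op 2: insert ape -> sets bits 0 1 -> bits=1100000001001
Op 3: query ape -> checks bit0=1, bit1=1 (all 1) -> maybe
Op 4: query bee -> checks bit9=1, bit12=1 (all 1) -> maybe
Op 5: query bee -> checks bit9=1, bit12=1 (all 1) -> maybe
Op 6: query ape -> checks bit0=1, bit1=1 (all 1) -> maybe
Op 7: query eel -> checks bit1=1, bit8=0 (has a 0) -> no
Op 8: query owl -> checks bit6=0, bit9=1 (has a 0) -> no
Op 9: query eel -> checks bit1=1, bit8=0 (has a 0) -> no
Op 10: insert ram -> sets bits 8 11 -> bits=1100000011011
Op 11: query ram -> checks bit8=1, bit11=1 (all 1) -> maybe
Op 12: query ram -> checks bit8=1, bit11=1 (all 1) -> maybe
Query results in order: maybe maybe maybe maybe no no no maybe maybe

Answer: maybe maybe maybe maybe no no no maybe maybe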